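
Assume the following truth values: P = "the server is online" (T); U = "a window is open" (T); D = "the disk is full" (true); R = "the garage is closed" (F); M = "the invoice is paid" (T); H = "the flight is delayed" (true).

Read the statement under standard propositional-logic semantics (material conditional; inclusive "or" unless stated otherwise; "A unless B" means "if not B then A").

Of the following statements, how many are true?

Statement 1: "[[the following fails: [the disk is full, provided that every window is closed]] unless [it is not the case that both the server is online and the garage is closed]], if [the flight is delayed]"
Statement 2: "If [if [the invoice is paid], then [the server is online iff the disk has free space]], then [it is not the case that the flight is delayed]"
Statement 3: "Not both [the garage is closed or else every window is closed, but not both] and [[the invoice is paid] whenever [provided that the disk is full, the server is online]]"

3

Statement 1: This is H -> (not (not U -> D) or (P nand R)).

not U = not True = False
not U -> D = False -> True = True
not (not U -> D) = not True = False
P nand R = True nand False = True
not (not U -> D) or (P nand R) = False or True = True
H -> (not (not U -> D) or (P nand R)) = True -> True = True
Hence Statement 1 is true.

Statement 2: Formalization: (M -> (P iff not D)) -> not H

not D = not True = False
P iff not D = True iff False = False
M -> (P iff not D) = True -> False = False
not H = not True = False
(M -> (P iff not D)) -> not H = False -> False = True
So Statement 2 is true.

Statement 3: This is (R xor not U) nand ((D -> P) -> M).

not U = not True = False
R xor not U = False xor False = False
D -> P = True -> True = True
(D -> P) -> M = True -> True = True
(R xor not U) nand ((D -> P) -> M) = False nand True = True
So Statement 3 is true.

3 of the 3 statements are true.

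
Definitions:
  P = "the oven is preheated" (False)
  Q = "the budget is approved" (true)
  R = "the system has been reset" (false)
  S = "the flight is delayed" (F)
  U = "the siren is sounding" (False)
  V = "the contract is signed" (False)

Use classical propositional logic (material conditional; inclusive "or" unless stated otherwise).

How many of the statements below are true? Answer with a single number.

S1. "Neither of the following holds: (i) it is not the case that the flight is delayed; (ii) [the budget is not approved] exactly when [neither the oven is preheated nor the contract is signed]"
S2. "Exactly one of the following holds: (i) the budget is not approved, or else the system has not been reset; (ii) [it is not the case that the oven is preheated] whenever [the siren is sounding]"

0

S1: Parsed as not S nor (not Q iff (P nor V))

not S = not False = True
not Q = not True = False
P nor V = False nor False = True
not Q iff (P nor V) = False iff True = False
not S nor (not Q iff (P nor V)) = True nor False = False
Thus S1 is false.

S2: In symbols: (not Q or not R) xor (U -> not P)

not Q = not True = False
not R = not False = True
not Q or not R = False or True = True
not P = not False = True
U -> not P = False -> True = True
(not Q or not R) xor (U -> not P) = True xor True = False
Hence S2 is false.

True statements: 0 (none).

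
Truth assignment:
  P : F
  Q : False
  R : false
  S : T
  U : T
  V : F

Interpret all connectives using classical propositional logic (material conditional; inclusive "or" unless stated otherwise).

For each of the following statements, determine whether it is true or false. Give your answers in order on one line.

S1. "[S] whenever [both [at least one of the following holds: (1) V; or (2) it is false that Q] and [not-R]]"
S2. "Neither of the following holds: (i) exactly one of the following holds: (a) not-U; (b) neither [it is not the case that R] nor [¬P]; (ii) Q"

S1 T, S2 T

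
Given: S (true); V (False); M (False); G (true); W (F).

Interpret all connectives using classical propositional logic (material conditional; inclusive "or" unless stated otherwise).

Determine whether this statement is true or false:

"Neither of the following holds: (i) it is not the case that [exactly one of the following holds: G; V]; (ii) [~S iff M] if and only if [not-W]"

Formalization: ¬(G ⊕ V) ↓ ((¬S ↔ M) ↔ ¬W)

G ⊕ V = T ⊕ F = T
¬(G ⊕ V) = ¬T = F
¬S = ¬T = F
¬S ↔ M = F ↔ F = T
¬W = ¬F = T
(¬S ↔ M) ↔ ¬W = T ↔ T = T
¬(G ⊕ V) ↓ ((¬S ↔ M) ↔ ¬W) = F ↓ T = F

false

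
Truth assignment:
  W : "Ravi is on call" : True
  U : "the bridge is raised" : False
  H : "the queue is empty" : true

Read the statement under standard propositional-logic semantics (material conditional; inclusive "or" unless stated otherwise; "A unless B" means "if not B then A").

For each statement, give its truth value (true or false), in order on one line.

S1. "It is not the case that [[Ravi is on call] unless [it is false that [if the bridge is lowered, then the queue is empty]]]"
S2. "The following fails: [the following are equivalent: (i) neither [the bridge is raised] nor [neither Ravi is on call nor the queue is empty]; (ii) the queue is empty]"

S1: Formalization: ~(W | ~(~U -> H))

~U = ~F = T
~U -> H = T -> T = T
~(~U -> H) = ~T = F
W | ~(~U -> H) = T | F = T
~(W | ~(~U -> H)) = ~T = F
So S1 is false.

S2: This is ~((U nor (W nor H)) <-> H).

W nor H = T nor T = F
U nor (W nor H) = F nor F = T
(U nor (W nor H)) <-> H = T <-> T = T
~((U nor (W nor H)) <-> H) = ~T = F
Hence S2 is false.

S1 False; S2 False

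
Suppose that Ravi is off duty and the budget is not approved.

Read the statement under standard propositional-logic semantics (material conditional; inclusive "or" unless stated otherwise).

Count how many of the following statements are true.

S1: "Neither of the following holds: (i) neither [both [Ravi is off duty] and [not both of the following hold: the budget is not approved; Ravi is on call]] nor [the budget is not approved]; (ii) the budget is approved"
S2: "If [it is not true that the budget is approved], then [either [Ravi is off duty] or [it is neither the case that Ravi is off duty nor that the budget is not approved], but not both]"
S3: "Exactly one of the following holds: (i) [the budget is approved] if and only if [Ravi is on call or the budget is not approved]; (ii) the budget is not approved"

3

Let P = "Ravi is on call" (False), Q = "the budget is approved" (False).

S1: Formalization: ((not P and (not Q nand P)) nor not Q) nor Q

not P = not False = True
not Q = not False = True
not Q nand P = True nand False = True
not P and (not Q nand P) = True and True = True
not Q = not False = True
(not P and (not Q nand P)) nor not Q = True nor True = False
((not P and (not Q nand P)) nor not Q) nor Q = False nor False = True
Thus S1 is true.

S2: In symbols: not Q -> (not P xor (not P nor not Q))

not Q = not False = True
not P = not False = True
not P = not False = True
not Q = not False = True
not P nor not Q = True nor True = False
not P xor (not P nor not Q) = True xor False = True
not Q -> (not P xor (not P nor not Q)) = True -> True = True
So S2 is true.

S3: Parsed as (Q iff (P or not Q)) xor not Q

not Q = not False = True
P or not Q = False or True = True
Q iff (P or not Q) = False iff True = False
not Q = not False = True
(Q iff (P or not Q)) xor not Q = False xor True = True
So S3 is true.

True statements: 3.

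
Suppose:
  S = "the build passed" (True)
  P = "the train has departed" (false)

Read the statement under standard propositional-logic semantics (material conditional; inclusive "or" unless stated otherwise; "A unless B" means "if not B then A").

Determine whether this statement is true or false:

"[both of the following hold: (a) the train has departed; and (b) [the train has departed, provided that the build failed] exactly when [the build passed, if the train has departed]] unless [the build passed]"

Values: P=F, S=T.
Formalization: (P & ((~S -> P) <-> (P -> S))) | S

~S = ~T = F
~S -> P = F -> F = T
P -> S = F -> T = T
(~S -> P) <-> (P -> S) = T <-> T = T
P & ((~S -> P) <-> (P -> S)) = F & T = F
(P & ((~S -> P) <-> (P -> S))) | S = F | T = T

True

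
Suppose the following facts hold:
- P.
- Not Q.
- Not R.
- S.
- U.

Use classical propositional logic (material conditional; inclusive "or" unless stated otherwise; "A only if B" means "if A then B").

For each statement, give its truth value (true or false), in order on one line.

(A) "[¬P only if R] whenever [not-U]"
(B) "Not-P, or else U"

(A): In symbols: not U -> (not P -> R)

not U = not True = False
not P = not True = False
not P -> R = False -> False = True
not U -> (not P -> R) = False -> True = True
So (A) is true.

(B): Formalization: not P or U

not P = not True = False
not P or U = False or True = True
So (B) is true.

(A) true / (B) true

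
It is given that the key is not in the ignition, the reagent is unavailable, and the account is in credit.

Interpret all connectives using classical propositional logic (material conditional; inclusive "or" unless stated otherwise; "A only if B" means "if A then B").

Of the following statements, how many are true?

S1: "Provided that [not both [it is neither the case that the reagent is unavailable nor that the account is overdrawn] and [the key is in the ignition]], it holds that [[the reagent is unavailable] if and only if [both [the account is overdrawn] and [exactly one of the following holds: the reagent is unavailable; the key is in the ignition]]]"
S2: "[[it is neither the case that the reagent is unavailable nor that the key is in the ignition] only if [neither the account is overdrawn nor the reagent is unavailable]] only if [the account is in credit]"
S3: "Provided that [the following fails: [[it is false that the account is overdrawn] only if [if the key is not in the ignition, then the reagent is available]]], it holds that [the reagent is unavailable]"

2

Let W = "the reagent is available" (F), K = "the account is overdrawn" (F), U = "the key is in the ignition" (F).

S1: Parsed as ((~W nor K) nand U) -> (~W <-> (K & (~W xor U)))

~W = ~F = T
~W nor K = T nor F = F
(~W nor K) nand U = F nand F = T
~W = ~F = T
~W = ~F = T
~W xor U = T xor F = T
K & (~W xor U) = F & T = F
~W <-> (K & (~W xor U)) = T <-> F = F
((~W nor K) nand U) -> (~W <-> (K & (~W xor U))) = T -> F = F
Hence S1 is false.

S2: In symbols: ((~W nor U) -> (K nor ~W)) -> ~K

~W = ~F = T
~W nor U = T nor F = F
~W = ~F = T
K nor ~W = F nor T = F
(~W nor U) -> (K nor ~W) = F -> F = T
~K = ~F = T
((~W nor U) -> (K nor ~W)) -> ~K = T -> T = T
Hence S2 is true.

S3: This is ~(~K -> (~U -> W)) -> ~W.

~K = ~F = T
~U = ~F = T
~U -> W = T -> F = F
~K -> (~U -> W) = T -> F = F
~(~K -> (~U -> W)) = ~F = T
~W = ~F = T
~(~K -> (~U -> W)) -> ~W = T -> T = T
Thus S3 is true.

True statements: 2 (S2, S3).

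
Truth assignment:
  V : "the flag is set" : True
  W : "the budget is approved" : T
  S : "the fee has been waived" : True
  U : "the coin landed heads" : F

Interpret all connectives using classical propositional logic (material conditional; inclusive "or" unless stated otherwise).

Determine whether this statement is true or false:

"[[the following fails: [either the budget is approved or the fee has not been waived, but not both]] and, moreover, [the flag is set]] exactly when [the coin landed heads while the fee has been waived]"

true

Values: W=T, S=T, V=T, U=F.
In symbols: (~(W xor ~S) & V) <-> (U & S)

~S = ~T = F
W xor ~S = T xor F = T
~(W xor ~S) = ~T = F
~(W xor ~S) & V = F & T = F
U & S = F & T = F
(~(W xor ~S) & V) <-> (U & S) = F <-> F = T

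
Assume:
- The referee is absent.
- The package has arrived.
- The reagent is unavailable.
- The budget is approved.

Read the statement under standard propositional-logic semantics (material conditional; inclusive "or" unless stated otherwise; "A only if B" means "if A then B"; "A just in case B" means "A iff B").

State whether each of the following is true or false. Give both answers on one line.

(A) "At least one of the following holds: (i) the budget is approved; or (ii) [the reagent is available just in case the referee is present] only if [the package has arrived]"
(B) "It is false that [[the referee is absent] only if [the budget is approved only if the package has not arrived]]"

Let D = "the budget is approved" (T), H = "the reagent is available" (F), R = "the referee is present" (F), G = "the package has arrived" (T).

(A): This is D ∨ ((H ↔ R) → G).

H ↔ R = F ↔ F = T
(H ↔ R) → G = T → T = T
D ∨ ((H ↔ R) → G) = T ∨ T = T
So (A) is true.

(B): In symbols: ¬(¬R → (D → ¬G))

¬R = ¬F = T
¬G = ¬T = F
D → ¬G = T → F = F
¬R → (D → ¬G) = T → F = F
¬(¬R → (D → ¬G)) = ¬F = T
So (B) is true.

(A) True, (B) True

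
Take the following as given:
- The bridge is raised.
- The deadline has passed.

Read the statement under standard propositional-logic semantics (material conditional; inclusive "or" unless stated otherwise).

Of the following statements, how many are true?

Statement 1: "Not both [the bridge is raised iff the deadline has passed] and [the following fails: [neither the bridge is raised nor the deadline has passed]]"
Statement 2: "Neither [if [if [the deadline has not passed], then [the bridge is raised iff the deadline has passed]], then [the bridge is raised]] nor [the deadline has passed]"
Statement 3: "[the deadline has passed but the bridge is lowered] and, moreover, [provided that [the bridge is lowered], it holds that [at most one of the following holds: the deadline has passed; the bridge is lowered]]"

0

Let S = "the bridge is raised" (T), D = "the deadline has passed" (T).

Statement 1: This is (S <-> D) nand ~(S nor D).

S <-> D = T <-> T = T
S nor D = T nor T = F
~(S nor D) = ~F = T
(S <-> D) nand ~(S nor D) = T nand T = F
So Statement 1 is false.

Statement 2: Formalization: ((~D -> (S <-> D)) -> S) nor D

~D = ~T = F
S <-> D = T <-> T = T
~D -> (S <-> D) = F -> T = T
(~D -> (S <-> D)) -> S = T -> T = T
((~D -> (S <-> D)) -> S) nor D = T nor T = F
Thus Statement 2 is false.

Statement 3: Parsed as (D & ~S) & (~S -> (D nand ~S))

~S = ~T = F
D & ~S = T & F = F
~S = ~T = F
~S = ~T = F
D nand ~S = T nand F = T
~S -> (D nand ~S) = F -> T = T
(D & ~S) & (~S -> (D nand ~S)) = F & T = F
So Statement 3 is false.

Count: 0.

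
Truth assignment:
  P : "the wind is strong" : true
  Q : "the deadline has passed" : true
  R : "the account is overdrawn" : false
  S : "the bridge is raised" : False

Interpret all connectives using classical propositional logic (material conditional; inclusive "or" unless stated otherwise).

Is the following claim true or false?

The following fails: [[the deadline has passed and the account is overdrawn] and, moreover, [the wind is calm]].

The statement is true.

Values: Q=True, R=False, P=True.
In symbols: not ((Q and R) and not P)

Q and R = True and False = False
not P = not True = False
(Q and R) and not P = False and False = False
not ((Q and R) and not P) = not False = True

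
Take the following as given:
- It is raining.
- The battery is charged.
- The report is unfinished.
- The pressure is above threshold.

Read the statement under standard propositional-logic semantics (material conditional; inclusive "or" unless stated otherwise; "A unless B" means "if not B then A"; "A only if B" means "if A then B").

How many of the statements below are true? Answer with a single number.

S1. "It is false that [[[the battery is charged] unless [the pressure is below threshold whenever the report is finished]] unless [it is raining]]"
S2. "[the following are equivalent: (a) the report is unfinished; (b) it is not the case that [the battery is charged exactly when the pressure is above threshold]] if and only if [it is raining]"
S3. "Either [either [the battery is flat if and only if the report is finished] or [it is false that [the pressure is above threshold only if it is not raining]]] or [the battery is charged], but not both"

Let R = "the battery is charged" (True), G = "the report is finished" (False), Q = "the pressure is above threshold" (True), K = "it is raining" (True).

S1: This is not ((R or (G -> not Q)) or K).

not Q = not True = False
G -> not Q = False -> False = True
R or (G -> not Q) = True or True = True
(R or (G -> not Q)) or K = True or True = True
not ((R or (G -> not Q)) or K) = not True = False
So S1 is false.

S2: This is (not G iff not (R iff Q)) iff K.

not G = not False = True
R iff Q = True iff True = True
not (R iff Q) = not True = False
not G iff not (R iff Q) = True iff False = False
(not G iff not (R iff Q)) iff K = False iff True = False
Hence S2 is false.

S3: This is ((not R iff G) or not (Q -> not K)) xor R.

not R = not True = False
not R iff G = False iff False = True
not K = not True = False
Q -> not K = True -> False = False
not (Q -> not K) = not False = True
(not R iff G) or not (Q -> not K) = True or True = True
((not R iff G) or not (Q -> not K)) xor R = True xor True = False
Hence S3 is false.

True statements: 0 (none).

0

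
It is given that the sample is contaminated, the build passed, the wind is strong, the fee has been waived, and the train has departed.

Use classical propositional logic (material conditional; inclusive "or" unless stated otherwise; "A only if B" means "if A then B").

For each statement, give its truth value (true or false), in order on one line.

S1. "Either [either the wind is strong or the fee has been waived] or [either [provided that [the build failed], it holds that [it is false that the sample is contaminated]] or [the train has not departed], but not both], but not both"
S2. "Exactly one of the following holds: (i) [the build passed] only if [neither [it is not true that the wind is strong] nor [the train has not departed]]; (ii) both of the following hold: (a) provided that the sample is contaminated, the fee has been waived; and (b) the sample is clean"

S1 False; S2 True

Let G = "the wind is strong" (True), S = "the fee has been waived" (True), Q = "the build passed" (True), W = "the sample is contaminated" (True), N = "the train has departed" (True).

S1: In symbols: (G or S) xor ((not Q -> not W) xor not N)

G or S = True or True = True
not Q = not True = False
not W = not True = False
not Q -> not W = False -> False = True
not N = not True = False
(not Q -> not W) xor not N = True xor False = True
(G or S) xor ((not Q -> not W) xor not N) = True xor True = False
Hence S1 is false.

S2: Parsed as (Q -> (not G nor not N)) xor ((W -> S) and not W)

not G = not True = False
not N = not True = False
not G nor not N = False nor False = True
Q -> (not G nor not N) = True -> True = True
W -> S = True -> True = True
not W = not True = False
(W -> S) and not W = True and False = False
(Q -> (not G nor not N)) xor ((W -> S) and not W) = True xor False = True
Hence S2 is true.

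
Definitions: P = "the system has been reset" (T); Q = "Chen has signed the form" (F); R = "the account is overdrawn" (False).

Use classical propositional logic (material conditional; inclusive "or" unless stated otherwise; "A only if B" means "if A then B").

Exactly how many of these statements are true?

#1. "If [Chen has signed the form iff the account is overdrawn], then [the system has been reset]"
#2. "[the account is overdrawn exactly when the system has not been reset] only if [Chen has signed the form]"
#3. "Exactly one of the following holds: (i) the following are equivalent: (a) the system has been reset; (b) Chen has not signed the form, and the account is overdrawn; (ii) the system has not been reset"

#1: Parsed as (Q iff R) -> P

Q iff R = False iff False = True
(Q iff R) -> P = True -> True = True
Thus #1 is true.

#2: In symbols: (R iff not P) -> Q

not P = not True = False
R iff not P = False iff False = True
(R iff not P) -> Q = True -> False = False
Thus #2 is false.

#3: In symbols: (P iff (not Q and R)) xor not P

not Q = not False = True
not Q and R = True and False = False
P iff (not Q and R) = True iff False = False
not P = not True = False
(P iff (not Q and R)) xor not P = False xor False = False
So #3 is false.

Count: 1.

1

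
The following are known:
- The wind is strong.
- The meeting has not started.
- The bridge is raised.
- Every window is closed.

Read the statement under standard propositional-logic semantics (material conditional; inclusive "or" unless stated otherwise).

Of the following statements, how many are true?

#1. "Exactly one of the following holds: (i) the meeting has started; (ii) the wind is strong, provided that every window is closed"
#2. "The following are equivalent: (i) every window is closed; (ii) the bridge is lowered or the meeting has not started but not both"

2

Let Q = "the meeting has started" (F), S = "a window is open" (F), P = "the wind is strong" (T), R = "the bridge is raised" (T).

#1: This is Q xor (~S -> P).

~S = ~F = T
~S -> P = T -> T = T
Q xor (~S -> P) = F xor T = T
Thus #1 is true.

#2: In symbols: ~S <-> (~R xor ~Q)

~S = ~F = T
~R = ~T = F
~Q = ~F = T
~R xor ~Q = F xor T = T
~S <-> (~R xor ~Q) = T <-> T = T
So #2 is true.

True statements: 2 (#1, #2).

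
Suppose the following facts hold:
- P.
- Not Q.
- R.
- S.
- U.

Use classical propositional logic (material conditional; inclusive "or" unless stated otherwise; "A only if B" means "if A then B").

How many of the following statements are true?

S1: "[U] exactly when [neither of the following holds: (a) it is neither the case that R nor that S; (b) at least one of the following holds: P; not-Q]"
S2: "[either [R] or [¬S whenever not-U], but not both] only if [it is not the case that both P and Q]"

1

S1: This is U iff ((R nor S) nor (P or not Q)).

R nor S = True nor True = False
not Q = not False = True
P or not Q = True or True = True
(R nor S) nor (P or not Q) = False nor True = False
U iff ((R nor S) nor (P or not Q)) = True iff False = False
Hence S1 is false.

S2: This is (R xor (not U -> not S)) -> (P nand Q).

not U = not True = False
not S = not True = False
not U -> not S = False -> False = True
R xor (not U -> not S) = True xor True = False
P nand Q = True nand False = True
(R xor (not U -> not S)) -> (P nand Q) = False -> True = True
So S2 is true.

Count: 1.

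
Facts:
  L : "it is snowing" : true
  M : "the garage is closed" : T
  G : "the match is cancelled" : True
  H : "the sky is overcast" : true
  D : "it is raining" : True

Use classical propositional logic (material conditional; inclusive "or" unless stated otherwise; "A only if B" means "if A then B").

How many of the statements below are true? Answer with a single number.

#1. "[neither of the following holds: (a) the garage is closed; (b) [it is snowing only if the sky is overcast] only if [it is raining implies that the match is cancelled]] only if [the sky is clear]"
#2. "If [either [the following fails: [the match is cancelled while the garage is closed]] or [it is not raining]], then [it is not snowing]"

#1: This is (M ↓ ((L → H) → (D → G))) → ¬H.

L → H = T → T = T
D → G = T → T = T
(L → H) → (D → G) = T → T = T
M ↓ ((L → H) → (D → G)) = T ↓ T = F
¬H = ¬T = F
(M ↓ ((L → H) → (D → G))) → ¬H = F → F = T
Hence #1 is true.

#2: In symbols: (¬(G ∧ M) ∨ ¬D) → ¬L

G ∧ M = T ∧ T = T
¬(G ∧ M) = ¬T = F
¬D = ¬T = F
¬(G ∧ M) ∨ ¬D = F ∨ F = F
¬L = ¬T = F
(¬(G ∧ M) ∨ ¬D) → ¬L = F → F = T
Thus #2 is true.

Count: 2.

2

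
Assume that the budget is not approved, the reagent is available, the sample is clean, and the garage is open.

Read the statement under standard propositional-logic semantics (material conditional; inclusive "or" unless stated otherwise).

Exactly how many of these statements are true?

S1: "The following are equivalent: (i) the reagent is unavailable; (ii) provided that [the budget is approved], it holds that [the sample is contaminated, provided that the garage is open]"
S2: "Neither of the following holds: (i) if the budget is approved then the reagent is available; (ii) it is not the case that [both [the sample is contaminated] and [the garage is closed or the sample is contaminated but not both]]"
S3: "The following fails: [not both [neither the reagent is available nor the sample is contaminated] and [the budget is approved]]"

0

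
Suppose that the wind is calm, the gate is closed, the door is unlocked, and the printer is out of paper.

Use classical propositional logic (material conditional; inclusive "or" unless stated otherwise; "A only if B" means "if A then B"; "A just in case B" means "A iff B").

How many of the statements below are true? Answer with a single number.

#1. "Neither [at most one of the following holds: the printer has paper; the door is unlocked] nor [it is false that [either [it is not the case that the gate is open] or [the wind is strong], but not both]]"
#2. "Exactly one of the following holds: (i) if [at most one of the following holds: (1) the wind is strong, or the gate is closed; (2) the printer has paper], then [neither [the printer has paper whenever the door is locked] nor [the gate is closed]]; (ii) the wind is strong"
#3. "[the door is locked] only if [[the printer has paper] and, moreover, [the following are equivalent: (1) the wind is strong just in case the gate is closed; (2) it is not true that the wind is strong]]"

1

Let S = "the printer has paper" (F), R = "the door is locked" (F), Q = "the gate is open" (F), P = "the wind is strong" (F).

#1: Formalization: (S nand ~R) nor ~(~Q xor P)

~R = ~F = T
S nand ~R = F nand T = T
~Q = ~F = T
~Q xor P = T xor F = T
~(~Q xor P) = ~T = F
(S nand ~R) nor ~(~Q xor P) = T nor F = F
So #1 is false.

#2: This is (((P | ~Q) nand S) -> ((R -> S) nor ~Q)) xor P.

~Q = ~F = T
P | ~Q = F | T = T
(P | ~Q) nand S = T nand F = T
R -> S = F -> F = T
~Q = ~F = T
(R -> S) nor ~Q = T nor T = F
((P | ~Q) nand S) -> ((R -> S) nor ~Q) = T -> F = F
(((P | ~Q) nand S) -> ((R -> S) nor ~Q)) xor P = F xor F = F
Thus #2 is false.

#3: In symbols: R -> (S & ((P <-> ~Q) <-> ~P))

~Q = ~F = T
P <-> ~Q = F <-> T = F
~P = ~F = T
(P <-> ~Q) <-> ~P = F <-> T = F
S & ((P <-> ~Q) <-> ~P) = F & F = F
R -> (S & ((P <-> ~Q) <-> ~P)) = F -> F = T
Hence #3 is true.

1 of the 3 statements is true (#3).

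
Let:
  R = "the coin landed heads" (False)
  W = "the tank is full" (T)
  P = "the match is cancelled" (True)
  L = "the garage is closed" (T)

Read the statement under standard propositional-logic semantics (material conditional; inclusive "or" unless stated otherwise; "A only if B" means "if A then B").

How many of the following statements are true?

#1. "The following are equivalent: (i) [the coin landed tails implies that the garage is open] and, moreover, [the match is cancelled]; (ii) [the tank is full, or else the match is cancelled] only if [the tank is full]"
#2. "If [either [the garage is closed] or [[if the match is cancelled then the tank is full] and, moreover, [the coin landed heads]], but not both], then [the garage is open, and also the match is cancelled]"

0

#1: Formalization: ((¬R → ¬L) ∧ P) ↔ ((W ∨ P) → W)

¬R = ¬F = T
¬L = ¬T = F
¬R → ¬L = T → F = F
(¬R → ¬L) ∧ P = F ∧ T = F
W ∨ P = T ∨ T = T
(W ∨ P) → W = T → T = T
((¬R → ¬L) ∧ P) ↔ ((W ∨ P) → W) = F ↔ T = F
So #1 is false.

#2: Formalization: (L ⊕ ((P → W) ∧ R)) → (¬L ∧ P)

P → W = T → T = T
(P → W) ∧ R = T ∧ F = F
L ⊕ ((P → W) ∧ R) = T ⊕ F = T
¬L = ¬T = F
¬L ∧ P = F ∧ T = F
(L ⊕ ((P → W) ∧ R)) → (¬L ∧ P) = T → F = F
Thus #2 is false.

True statements: 0 (none).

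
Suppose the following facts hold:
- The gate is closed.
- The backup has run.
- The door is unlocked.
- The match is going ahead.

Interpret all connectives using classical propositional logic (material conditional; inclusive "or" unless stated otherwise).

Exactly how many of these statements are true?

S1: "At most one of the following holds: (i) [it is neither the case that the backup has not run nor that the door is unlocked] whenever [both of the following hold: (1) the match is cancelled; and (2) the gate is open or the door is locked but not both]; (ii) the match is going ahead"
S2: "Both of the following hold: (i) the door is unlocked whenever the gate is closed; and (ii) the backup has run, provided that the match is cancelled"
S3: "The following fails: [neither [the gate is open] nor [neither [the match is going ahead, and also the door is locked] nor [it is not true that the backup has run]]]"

Let W = "the match is cancelled" (False), U = "the gate is open" (False), M = "the door is locked" (False), K = "the backup has run" (True).

S1: This is ((W and (U xor M)) -> (not K nor not M)) nand not W.

U xor M = False xor False = False
W and (U xor M) = False and False = False
not K = not True = False
not M = not False = True
not K nor not M = False nor True = False
(W and (U xor M)) -> (not K nor not M) = False -> False = True
not W = not False = True
((W and (U xor M)) -> (not K nor not M)) nand not W = True nand True = False
Thus S1 is false.

S2: Formalization: (not U -> not M) and (W -> K)

not U = not False = True
not M = not False = True
not U -> not M = True -> True = True
W -> K = False -> True = True
(not U -> not M) and (W -> K) = True and True = True
So S2 is true.

S3: Formalization: not (U nor ((not W and M) nor not K))

not W = not False = True
not W and M = True and False = False
not K = not True = False
(not W and M) nor not K = False nor False = True
U nor ((not W and M) nor not K) = False nor True = False
not (U nor ((not W and M) nor not K)) = not False = True
So S3 is true.

2 of the 3 statements are true (S2, S3).

2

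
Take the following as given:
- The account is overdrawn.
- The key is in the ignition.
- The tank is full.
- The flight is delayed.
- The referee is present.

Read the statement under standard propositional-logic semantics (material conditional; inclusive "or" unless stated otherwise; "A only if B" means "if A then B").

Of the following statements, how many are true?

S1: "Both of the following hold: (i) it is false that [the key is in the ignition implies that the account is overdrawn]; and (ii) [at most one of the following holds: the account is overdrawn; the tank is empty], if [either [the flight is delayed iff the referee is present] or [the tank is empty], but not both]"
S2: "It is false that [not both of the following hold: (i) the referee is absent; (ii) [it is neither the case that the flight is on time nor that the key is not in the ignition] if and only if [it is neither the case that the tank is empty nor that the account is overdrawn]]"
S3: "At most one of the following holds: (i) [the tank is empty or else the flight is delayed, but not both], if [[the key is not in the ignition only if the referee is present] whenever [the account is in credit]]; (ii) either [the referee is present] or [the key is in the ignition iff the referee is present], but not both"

Let G = "the key is in the ignition" (T), W = "the account is overdrawn" (T), N = "the flight is delayed" (T), Q = "the referee is present" (T), M = "the tank is full" (T).

S1: Formalization: ¬(G → W) ∧ (((N ↔ Q) ⊕ ¬M) → (W ↑ ¬M))

G → W = T → T = T
¬(G → W) = ¬T = F
N ↔ Q = T ↔ T = T
¬M = ¬T = F
(N ↔ Q) ⊕ ¬M = T ⊕ F = T
¬M = ¬T = F
W ↑ ¬M = T ↑ F = T
((N ↔ Q) ⊕ ¬M) → (W ↑ ¬M) = T → T = T
¬(G → W) ∧ (((N ↔ Q) ⊕ ¬M) → (W ↑ ¬M)) = F ∧ T = F
Thus S1 is false.

S2: In symbols: ¬(¬Q ↑ ((¬N ↓ ¬G) ↔ (¬M ↓ W)))

¬Q = ¬T = F
¬N = ¬T = F
¬G = ¬T = F
¬N ↓ ¬G = F ↓ F = T
¬M = ¬T = F
¬M ↓ W = F ↓ T = F
(¬N ↓ ¬G) ↔ (¬M ↓ W) = T ↔ F = F
¬Q ↑ ((¬N ↓ ¬G) ↔ (¬M ↓ W)) = F ↑ F = T
¬(¬Q ↑ ((¬N ↓ ¬G) ↔ (¬M ↓ W))) = ¬T = F
Hence S2 is false.

S3: This is ((¬W → (¬G → Q)) → (¬M ⊕ N)) ↑ (Q ⊕ (G ↔ Q)).

¬W = ¬T = F
¬G = ¬T = F
¬G → Q = F → T = T
¬W → (¬G → Q) = F → T = T
¬M = ¬T = F
¬M ⊕ N = F ⊕ T = T
(¬W → (¬G → Q)) → (¬M ⊕ N) = T → T = T
G ↔ Q = T ↔ T = T
Q ⊕ (G ↔ Q) = T ⊕ T = F
((¬W → (¬G → Q)) → (¬M ⊕ N)) ↑ (Q ⊕ (G ↔ Q)) = T ↑ F = T
So S3 is true.

1 of the 3 statements is true.

1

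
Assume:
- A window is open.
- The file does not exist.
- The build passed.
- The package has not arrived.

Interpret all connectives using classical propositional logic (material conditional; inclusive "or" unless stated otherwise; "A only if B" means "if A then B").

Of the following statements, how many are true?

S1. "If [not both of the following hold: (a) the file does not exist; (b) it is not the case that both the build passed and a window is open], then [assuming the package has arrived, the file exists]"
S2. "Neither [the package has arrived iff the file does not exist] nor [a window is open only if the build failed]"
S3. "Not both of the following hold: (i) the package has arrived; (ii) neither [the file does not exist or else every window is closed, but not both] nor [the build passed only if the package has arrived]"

Let Q = "the file exists" (False), R = "the build passed" (True), P = "a window is open" (True), S = "the package has arrived" (False).

S1: Formalization: (not Q nand (R nand P)) -> (S -> Q)

not Q = not False = True
R nand P = True nand True = False
not Q nand (R nand P) = True nand False = True
S -> Q = False -> False = True
(not Q nand (R nand P)) -> (S -> Q) = True -> True = True
Hence S1 is true.

S2: In symbols: (S iff not Q) nor (P -> not R)

not Q = not False = True
S iff not Q = False iff True = False
not R = not True = False
P -> not R = True -> False = False
(S iff not Q) nor (P -> not R) = False nor False = True
Thus S2 is true.

S3: Formalization: S nand ((not Q xor not P) nor (R -> S))

not Q = not False = True
not P = not True = False
not Q xor not P = True xor False = True
R -> S = True -> False = False
(not Q xor not P) nor (R -> S) = True nor False = False
S nand ((not Q xor not P) nor (R -> S)) = False nand False = True
Hence S3 is true.

True statements: 3 (S1, S2, S3).

3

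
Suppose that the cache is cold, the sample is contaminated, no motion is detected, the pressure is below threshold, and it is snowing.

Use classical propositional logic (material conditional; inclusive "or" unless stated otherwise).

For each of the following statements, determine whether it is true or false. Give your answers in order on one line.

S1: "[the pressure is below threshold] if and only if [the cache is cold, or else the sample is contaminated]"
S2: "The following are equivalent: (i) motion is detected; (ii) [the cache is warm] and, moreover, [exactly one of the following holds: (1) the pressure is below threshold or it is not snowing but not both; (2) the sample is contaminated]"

S1 True; S2 True

Let S = "the pressure is above threshold" (F), P = "the cache is warm" (F), Q = "the sample is contaminated" (T), R = "motion is detected" (F), U = "it is snowing" (T).

S1: Parsed as ¬S ↔ (¬P ∨ Q)

¬S = ¬F = T
¬P = ¬F = T
¬P ∨ Q = T ∨ T = T
¬S ↔ (¬P ∨ Q) = T ↔ T = T
So S1 is true.

S2: In symbols: R ↔ (P ∧ ((¬S ⊕ ¬U) ⊕ Q))

¬S = ¬F = T
¬U = ¬T = F
¬S ⊕ ¬U = T ⊕ F = T
(¬S ⊕ ¬U) ⊕ Q = T ⊕ T = F
P ∧ ((¬S ⊕ ¬U) ⊕ Q) = F ∧ F = F
R ↔ (P ∧ ((¬S ⊕ ¬U) ⊕ Q)) = F ↔ F = T
Hence S2 is true.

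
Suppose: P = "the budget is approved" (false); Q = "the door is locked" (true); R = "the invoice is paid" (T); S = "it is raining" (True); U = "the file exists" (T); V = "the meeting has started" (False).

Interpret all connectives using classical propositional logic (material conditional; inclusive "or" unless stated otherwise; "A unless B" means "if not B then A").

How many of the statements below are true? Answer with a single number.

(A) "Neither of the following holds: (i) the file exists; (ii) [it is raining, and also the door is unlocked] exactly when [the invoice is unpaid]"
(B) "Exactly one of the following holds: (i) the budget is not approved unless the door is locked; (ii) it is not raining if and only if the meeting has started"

(A): In symbols: U ↓ ((S ∧ ¬Q) ↔ ¬R)

¬Q = ¬T = F
S ∧ ¬Q = T ∧ F = F
¬R = ¬T = F
(S ∧ ¬Q) ↔ ¬R = F ↔ F = T
U ↓ ((S ∧ ¬Q) ↔ ¬R) = T ↓ T = F
Hence (A) is false.

(B): Parsed as (¬P ∨ Q) ⊕ (¬S ↔ V)

¬P = ¬F = T
¬P ∨ Q = T ∨ T = T
¬S = ¬T = F
¬S ↔ V = F ↔ F = T
(¬P ∨ Q) ⊕ (¬S ↔ V) = T ⊕ T = F
So (B) is false.

Count: 0.

0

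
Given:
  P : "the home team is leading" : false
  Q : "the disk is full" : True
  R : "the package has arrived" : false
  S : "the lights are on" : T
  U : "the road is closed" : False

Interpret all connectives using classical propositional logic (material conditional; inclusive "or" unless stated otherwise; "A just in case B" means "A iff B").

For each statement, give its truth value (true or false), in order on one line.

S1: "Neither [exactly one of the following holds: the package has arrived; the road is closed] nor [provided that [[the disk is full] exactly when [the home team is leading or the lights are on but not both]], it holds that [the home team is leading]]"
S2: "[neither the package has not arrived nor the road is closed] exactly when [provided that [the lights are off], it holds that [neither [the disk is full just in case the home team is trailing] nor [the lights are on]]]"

S1 true; S2 false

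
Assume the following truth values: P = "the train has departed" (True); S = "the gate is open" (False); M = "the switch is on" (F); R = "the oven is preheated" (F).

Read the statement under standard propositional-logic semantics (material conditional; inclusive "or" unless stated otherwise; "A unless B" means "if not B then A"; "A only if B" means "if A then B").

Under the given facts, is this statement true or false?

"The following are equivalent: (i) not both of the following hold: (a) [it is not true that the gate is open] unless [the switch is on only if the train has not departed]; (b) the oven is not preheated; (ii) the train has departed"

False.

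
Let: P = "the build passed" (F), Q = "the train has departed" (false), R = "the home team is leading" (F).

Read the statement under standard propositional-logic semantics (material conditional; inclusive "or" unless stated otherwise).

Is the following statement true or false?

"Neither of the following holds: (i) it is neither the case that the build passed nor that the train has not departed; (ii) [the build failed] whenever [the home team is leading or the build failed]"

false

Formalization: (P ↓ ¬Q) ↓ ((R ∨ ¬P) → ¬P)

¬Q = ¬F = T
P ↓ ¬Q = F ↓ T = F
¬P = ¬F = T
R ∨ ¬P = F ∨ T = T
¬P = ¬F = T
(R ∨ ¬P) → ¬P = T → T = T
(P ↓ ¬Q) ↓ ((R ∨ ¬P) → ¬P) = F ↓ T = F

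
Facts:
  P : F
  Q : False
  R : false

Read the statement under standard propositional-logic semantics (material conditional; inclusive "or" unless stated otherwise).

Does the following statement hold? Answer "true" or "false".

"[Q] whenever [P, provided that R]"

false

In symbols: (R -> P) -> Q

R -> P = F -> F = T
(R -> P) -> Q = T -> F = F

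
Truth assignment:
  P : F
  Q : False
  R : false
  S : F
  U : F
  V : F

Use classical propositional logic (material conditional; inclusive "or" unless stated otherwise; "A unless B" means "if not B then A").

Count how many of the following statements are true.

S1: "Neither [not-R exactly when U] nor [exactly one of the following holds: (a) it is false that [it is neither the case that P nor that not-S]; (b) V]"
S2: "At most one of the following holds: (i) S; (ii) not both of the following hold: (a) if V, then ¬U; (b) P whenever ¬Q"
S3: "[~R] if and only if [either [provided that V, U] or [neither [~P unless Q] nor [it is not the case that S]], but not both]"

S1: This is (not R iff U) nor (not (P nor not S) xor V).

not R = not False = True
not R iff U = True iff False = False
not S = not False = True
P nor not S = False nor True = False
not (P nor not S) = not False = True
not (P nor not S) xor V = True xor False = True
(not R iff U) nor (not (P nor not S) xor V) = False nor True = False
Thus S1 is false.

S2: Formalization: S nand ((V -> not U) nand (not Q -> P))

not U = not False = True
V -> not U = False -> True = True
not Q = not False = True
not Q -> P = True -> False = False
(V -> not U) nand (not Q -> P) = True nand False = True
S nand ((V -> not U) nand (not Q -> P)) = False nand True = True
Thus S2 is true.

S3: This is not R iff ((V -> U) xor ((not P or Q) nor not S)).

not R = not False = True
V -> U = False -> False = True
not P = not False = True
not P or Q = True or False = True
not S = not False = True
(not P or Q) nor not S = True nor True = False
(V -> U) xor ((not P or Q) nor not S) = True xor False = True
not R iff ((V -> U) xor ((not P or Q) nor not S)) = True iff True = True
Hence S3 is true.

Count: 2.

2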